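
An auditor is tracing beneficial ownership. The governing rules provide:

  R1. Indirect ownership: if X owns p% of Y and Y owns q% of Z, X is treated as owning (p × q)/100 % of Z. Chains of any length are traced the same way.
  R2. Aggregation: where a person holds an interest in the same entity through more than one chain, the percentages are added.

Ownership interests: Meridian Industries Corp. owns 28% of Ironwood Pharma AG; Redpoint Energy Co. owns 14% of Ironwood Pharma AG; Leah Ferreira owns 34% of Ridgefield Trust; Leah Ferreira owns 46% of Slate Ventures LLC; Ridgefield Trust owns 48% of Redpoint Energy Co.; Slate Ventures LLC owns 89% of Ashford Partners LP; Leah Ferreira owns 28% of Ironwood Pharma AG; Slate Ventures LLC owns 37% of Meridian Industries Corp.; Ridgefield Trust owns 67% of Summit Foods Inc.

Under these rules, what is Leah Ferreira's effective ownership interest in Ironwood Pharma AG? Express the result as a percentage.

Chain via Ridgefield Trust → Redpoint Energy Co. (R1): 34% × 48% × 14% = 2.2848% of Ironwood Pharma AG.
Chain via Slate Ventures LLC → Meridian Industries Corp. (R1): 46% × 37% × 28% = 4.7656% of Ironwood Pharma AG.
Direct interest in Ironwood Pharma AG: 28%.
Aggregating (R2): 2.2848% + 4.7656% + 28% = 35.0504%.

35.0504%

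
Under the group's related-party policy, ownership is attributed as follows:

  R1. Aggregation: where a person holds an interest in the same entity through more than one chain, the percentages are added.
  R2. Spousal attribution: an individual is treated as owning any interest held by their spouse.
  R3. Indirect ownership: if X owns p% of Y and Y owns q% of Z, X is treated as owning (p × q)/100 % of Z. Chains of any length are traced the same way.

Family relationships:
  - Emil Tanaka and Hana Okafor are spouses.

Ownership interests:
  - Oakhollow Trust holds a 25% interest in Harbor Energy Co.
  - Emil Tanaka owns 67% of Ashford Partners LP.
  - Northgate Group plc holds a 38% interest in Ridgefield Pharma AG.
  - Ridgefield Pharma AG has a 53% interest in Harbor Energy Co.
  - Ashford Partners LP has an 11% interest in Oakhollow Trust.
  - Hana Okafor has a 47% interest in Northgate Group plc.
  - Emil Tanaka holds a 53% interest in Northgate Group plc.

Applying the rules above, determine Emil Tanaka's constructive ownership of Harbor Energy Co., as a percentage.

21.9825%

By spousal attribution (R2), Emil Tanaka is treated as also owning Hana Okafor's interest in Northgate Group plc, giving 53% + 47% = 100%.
Chain via Northgate Group plc → Ridgefield Pharma AG (R3): 100% × 38% × 53% = 20.14% of Harbor Energy Co.
Chain via Ashford Partners LP → Oakhollow Trust (R3): 67% × 11% × 25% = 1.8425% of Harbor Energy Co.
Aggregating (R1): 20.14% + 1.8425% = 21.9825%.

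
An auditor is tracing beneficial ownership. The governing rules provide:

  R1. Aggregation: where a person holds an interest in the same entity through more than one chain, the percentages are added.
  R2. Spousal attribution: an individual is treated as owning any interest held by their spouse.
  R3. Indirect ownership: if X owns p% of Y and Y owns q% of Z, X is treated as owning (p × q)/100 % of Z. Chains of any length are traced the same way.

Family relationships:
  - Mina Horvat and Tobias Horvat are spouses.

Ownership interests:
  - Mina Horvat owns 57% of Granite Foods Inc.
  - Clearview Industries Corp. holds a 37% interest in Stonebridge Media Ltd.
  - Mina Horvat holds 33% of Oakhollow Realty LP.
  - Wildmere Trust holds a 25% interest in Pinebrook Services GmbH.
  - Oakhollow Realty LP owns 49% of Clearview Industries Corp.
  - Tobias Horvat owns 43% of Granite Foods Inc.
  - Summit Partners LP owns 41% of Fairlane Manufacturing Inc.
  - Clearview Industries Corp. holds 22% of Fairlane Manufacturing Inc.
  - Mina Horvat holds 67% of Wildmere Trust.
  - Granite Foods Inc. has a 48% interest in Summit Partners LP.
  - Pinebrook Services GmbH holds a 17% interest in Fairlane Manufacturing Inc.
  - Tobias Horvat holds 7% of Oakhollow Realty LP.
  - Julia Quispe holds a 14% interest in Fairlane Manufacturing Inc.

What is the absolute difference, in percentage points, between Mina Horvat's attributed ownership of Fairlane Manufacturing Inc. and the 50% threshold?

By spousal attribution (R2), Mina Horvat is treated as also owning Tobias Horvat's interest in Granite Foods Inc, giving 57% + 43% = 100%.
By spousal attribution (R2), Mina Horvat is treated as also owning Tobias Horvat's interest in Oakhollow Realty LP, giving 33% + 7% = 40%.
Chain via Wildmere Trust → Pinebrook Services GmbH (R3): 67% × 25% × 17% = 2.8475% of Fairlane Manufacturing Inc.
Chain via Granite Foods Inc. → Summit Partners LP (R3): 100% × 48% × 41% = 19.68% of Fairlane Manufacturing Inc.
Chain via Oakhollow Realty LP → Clearview Industries Corp. (R3): 40% × 49% × 22% = 4.312% of Fairlane Manufacturing Inc.
Aggregating (R1): 2.8475% + 19.68% + 4.312% = 26.8395%.
26.8395% falls short of the 50% threshold by 23.1605 percentage points.

23.1605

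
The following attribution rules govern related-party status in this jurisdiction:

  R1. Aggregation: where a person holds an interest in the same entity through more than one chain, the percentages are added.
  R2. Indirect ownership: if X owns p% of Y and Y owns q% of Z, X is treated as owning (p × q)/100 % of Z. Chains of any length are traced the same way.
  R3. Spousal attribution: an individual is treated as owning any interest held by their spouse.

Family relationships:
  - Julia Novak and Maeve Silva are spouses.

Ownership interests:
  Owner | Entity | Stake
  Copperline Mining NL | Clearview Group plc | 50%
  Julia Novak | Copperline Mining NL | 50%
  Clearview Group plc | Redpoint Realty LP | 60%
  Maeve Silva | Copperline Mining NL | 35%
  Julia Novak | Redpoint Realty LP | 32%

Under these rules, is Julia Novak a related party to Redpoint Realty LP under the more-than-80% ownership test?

By spousal attribution (R3), Julia Novak is treated as also owning Maeve Silva's interest in Copperline Mining NL, giving 50% + 35% = 85%.
Chain via Copperline Mining NL → Clearview Group plc (R2): 85% × 50% × 60% = 25.5% of Redpoint Realty LP.
Direct interest in Redpoint Realty LP: 32%.
Aggregating (R1): 25.5% + 32% = 57.5%.
57.5% does not exceed the 80% threshold, so Julia is not a related party to Redpoint Realty LP.

No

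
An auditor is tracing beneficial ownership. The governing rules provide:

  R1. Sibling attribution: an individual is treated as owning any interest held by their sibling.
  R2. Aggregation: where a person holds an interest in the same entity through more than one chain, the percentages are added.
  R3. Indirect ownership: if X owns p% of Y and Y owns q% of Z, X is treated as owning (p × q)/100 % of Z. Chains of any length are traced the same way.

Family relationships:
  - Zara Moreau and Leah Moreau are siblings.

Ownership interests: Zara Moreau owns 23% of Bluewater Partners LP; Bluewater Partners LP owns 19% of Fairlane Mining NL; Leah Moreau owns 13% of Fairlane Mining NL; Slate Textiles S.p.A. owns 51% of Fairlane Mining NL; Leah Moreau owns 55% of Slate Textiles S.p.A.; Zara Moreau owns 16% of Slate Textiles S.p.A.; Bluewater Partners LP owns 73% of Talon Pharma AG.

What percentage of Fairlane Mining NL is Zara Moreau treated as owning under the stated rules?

By sibling attribution (R1), Zara Moreau is treated as also owning Leah Moreau's interest in Slate Textiles S.p.A, giving 16% + 55% = 71%.
By sibling attribution (R1), Zara Moreau is treated as owning Leah Moreau's 13% interest in Fairlane Mining NL.
Chain via Slate Textiles S.p.A. (R3): 71% × 51% = 36.21% of Fairlane Mining NL.
Chain via Bluewater Partners LP (R3): 23% × 19% = 4.37% of Fairlane Mining NL.
Direct interest in Fairlane Mining NL: 13%.
Aggregating (R2): 36.21% + 4.37% + 13% = 53.58%.

53.58%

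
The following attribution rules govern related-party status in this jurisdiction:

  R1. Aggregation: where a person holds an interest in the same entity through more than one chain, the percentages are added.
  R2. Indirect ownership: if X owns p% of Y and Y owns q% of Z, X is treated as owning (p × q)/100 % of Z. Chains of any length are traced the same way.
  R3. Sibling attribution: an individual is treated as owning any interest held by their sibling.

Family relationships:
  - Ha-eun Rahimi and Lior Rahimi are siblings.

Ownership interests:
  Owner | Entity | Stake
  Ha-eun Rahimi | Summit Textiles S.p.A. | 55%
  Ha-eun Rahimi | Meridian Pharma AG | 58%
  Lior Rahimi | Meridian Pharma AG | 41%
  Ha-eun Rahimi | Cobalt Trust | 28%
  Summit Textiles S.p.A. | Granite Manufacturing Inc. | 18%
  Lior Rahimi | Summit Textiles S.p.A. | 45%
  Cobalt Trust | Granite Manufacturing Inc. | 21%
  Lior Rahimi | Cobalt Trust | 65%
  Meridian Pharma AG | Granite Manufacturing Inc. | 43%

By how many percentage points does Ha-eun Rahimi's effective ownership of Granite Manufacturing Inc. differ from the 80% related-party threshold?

0.1

By sibling attribution (R3), Ha-eun Rahimi is treated as also owning Lior Rahimi's interest in Meridian Pharma AG, giving 58% + 41% = 99%.
By sibling attribution (R3), Ha-eun Rahimi is treated as also owning Lior Rahimi's interest in Summit Textiles S.p.A, giving 55% + 45% = 100%.
By sibling attribution (R3), Ha-eun Rahimi is treated as also owning Lior Rahimi's interest in Cobalt Trust, giving 28% + 65% = 93%.
Chain via Meridian Pharma AG (R2): 99% × 43% = 42.57% of Granite Manufacturing Inc.
Chain via Summit Textiles S.p.A. (R2): 100% × 18% = 18% of Granite Manufacturing Inc.
Chain via Cobalt Trust (R2): 93% × 21% = 19.53% of Granite Manufacturing Inc.
Aggregating (R1): 42.57% + 18% + 19.53% = 80.1%.
80.1% exceeds the 80% threshold by 0.1 percentage points.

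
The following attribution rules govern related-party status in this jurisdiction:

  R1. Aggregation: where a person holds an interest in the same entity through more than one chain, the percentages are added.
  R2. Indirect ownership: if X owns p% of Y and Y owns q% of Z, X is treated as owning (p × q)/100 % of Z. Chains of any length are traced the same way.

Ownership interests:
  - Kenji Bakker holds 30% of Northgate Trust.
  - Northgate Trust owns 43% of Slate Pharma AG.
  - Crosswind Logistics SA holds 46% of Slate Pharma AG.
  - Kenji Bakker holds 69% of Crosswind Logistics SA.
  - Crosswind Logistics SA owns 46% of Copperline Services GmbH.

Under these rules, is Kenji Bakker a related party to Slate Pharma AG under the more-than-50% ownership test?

No

Chain via Crosswind Logistics SA (R2): 69% × 46% = 31.74% of Slate Pharma AG.
Chain via Northgate Trust (R2): 30% × 43% = 12.9% of Slate Pharma AG.
Aggregating (R1): 31.74% + 12.9% = 44.64%.
44.64% does not exceed the 50% threshold, so Kenji is not a related party to Slate Pharma AG.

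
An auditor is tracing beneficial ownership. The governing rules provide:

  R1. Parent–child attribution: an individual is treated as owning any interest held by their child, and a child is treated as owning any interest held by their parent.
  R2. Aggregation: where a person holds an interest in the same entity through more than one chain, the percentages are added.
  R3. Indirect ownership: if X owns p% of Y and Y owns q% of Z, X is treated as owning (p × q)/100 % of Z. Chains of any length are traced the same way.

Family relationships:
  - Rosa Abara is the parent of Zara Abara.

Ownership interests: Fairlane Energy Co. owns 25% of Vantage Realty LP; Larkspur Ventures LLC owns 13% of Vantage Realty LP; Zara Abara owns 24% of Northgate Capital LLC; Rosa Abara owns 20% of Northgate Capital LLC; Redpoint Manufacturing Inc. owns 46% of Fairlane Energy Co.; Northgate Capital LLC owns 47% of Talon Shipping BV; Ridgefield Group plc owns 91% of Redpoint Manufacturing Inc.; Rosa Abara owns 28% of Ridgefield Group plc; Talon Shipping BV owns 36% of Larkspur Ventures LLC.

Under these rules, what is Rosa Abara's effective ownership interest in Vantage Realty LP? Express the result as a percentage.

3.898024%

By parent–child attribution (R1), Rosa Abara is treated as also owning Zara Abara's interest in Northgate Capital LLC, giving 20% + 24% = 44%.
Chain via Ridgefield Group plc → Redpoint Manufacturing Inc. → Fairlane Energy Co. (R3): 28% × 91% × 46% × 25% = 2.9302% of Vantage Realty LP.
Chain via Northgate Capital LLC → Talon Shipping BV → Larkspur Ventures LLC (R3): 44% × 47% × 36% × 13% = 0.967824% of Vantage Realty LP.
Aggregating (R2): 2.9302% + 0.967824% = 3.898024%.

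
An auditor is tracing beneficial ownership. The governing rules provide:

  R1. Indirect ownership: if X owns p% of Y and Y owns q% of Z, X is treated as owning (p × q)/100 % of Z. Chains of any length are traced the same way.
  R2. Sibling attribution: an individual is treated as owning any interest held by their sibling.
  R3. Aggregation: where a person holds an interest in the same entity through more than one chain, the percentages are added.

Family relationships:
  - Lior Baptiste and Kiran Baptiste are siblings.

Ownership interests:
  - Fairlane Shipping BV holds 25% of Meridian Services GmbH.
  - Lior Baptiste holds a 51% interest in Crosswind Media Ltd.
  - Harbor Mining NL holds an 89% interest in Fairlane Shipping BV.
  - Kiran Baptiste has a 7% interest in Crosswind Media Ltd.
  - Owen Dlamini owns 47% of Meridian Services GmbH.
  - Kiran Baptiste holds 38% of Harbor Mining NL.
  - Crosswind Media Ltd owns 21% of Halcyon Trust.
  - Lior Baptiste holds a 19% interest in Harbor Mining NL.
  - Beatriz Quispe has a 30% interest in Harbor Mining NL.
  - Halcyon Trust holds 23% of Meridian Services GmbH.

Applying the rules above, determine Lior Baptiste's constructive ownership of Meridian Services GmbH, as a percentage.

15.4839%

By sibling attribution (R2), Lior Baptiste is treated as also owning Kiran Baptiste's interest in Crosswind Media Ltd, giving 51% + 7% = 58%.
By sibling attribution (R2), Lior Baptiste is treated as also owning Kiran Baptiste's interest in Harbor Mining NL, giving 19% + 38% = 57%.
Chain via Crosswind Media Ltd → Halcyon Trust (R1): 58% × 21% × 23% = 2.8014% of Meridian Services GmbH.
Chain via Harbor Mining NL → Fairlane Shipping BV (R1): 57% × 89% × 25% = 12.6825% of Meridian Services GmbH.
Aggregating (R3): 2.8014% + 12.6825% = 15.4839%.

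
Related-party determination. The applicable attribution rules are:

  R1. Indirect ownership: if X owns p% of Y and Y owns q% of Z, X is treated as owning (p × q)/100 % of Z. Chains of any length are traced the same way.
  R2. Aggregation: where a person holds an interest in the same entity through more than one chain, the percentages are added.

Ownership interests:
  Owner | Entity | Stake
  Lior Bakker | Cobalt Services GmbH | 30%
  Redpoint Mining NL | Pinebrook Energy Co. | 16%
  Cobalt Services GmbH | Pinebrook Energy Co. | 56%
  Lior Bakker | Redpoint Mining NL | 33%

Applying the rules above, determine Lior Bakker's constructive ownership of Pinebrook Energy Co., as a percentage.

Chain via Cobalt Services GmbH (R1): 30% × 56% = 16.8% of Pinebrook Energy Co.
Chain via Redpoint Mining NL (R1): 33% × 16% = 5.28% of Pinebrook Energy Co.
Aggregating (R2): 16.8% + 5.28% = 22.08%.

22.08%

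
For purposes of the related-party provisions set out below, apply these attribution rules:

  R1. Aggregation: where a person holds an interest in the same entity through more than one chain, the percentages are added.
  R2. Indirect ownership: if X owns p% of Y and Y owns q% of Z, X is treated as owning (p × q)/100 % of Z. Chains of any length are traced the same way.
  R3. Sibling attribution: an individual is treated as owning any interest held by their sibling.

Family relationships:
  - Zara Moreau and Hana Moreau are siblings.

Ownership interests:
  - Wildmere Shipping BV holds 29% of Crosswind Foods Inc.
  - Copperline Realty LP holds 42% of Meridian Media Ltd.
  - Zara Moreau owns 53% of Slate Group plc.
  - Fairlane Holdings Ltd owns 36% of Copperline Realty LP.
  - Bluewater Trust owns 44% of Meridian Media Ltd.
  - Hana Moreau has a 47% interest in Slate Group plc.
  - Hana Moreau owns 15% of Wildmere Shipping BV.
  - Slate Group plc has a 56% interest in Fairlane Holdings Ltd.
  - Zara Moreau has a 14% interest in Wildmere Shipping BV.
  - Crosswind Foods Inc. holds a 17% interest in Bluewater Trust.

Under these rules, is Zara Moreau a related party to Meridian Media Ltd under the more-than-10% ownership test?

No

By sibling attribution (R3), Zara Moreau is treated as also owning Hana Moreau's interest in Wildmere Shipping BV, giving 14% + 15% = 29%.
By sibling attribution (R3), Zara Moreau is treated as also owning Hana Moreau's interest in Slate Group plc, giving 53% + 47% = 100%.
Chain via Wildmere Shipping BV → Crosswind Foods Inc. → Bluewater Trust (R2): 29% × 29% × 17% × 44% = 0.629068% of Meridian Media Ltd.
Chain via Slate Group plc → Fairlane Holdings Ltd → Copperline Realty LP (R2): 100% × 56% × 36% × 42% = 8.4672% of Meridian Media Ltd.
Aggregating (R1): 0.629068% + 8.4672% = 9.096268%.
9.096268% does not exceed the 10% threshold, so Zara is not a related party to Meridian Media Ltd.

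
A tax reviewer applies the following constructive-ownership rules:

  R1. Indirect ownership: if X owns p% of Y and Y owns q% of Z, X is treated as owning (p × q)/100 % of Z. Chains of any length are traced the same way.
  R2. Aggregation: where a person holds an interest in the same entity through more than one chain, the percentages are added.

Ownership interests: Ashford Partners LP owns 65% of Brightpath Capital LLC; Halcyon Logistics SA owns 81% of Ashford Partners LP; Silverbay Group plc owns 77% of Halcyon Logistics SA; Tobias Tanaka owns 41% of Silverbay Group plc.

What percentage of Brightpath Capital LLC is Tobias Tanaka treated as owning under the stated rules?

16.621605%

Chain via Silverbay Group plc → Halcyon Logistics SA → Ashford Partners LP (R1): 41% × 77% × 81% × 65% = 16.621605% of Brightpath Capital LLC.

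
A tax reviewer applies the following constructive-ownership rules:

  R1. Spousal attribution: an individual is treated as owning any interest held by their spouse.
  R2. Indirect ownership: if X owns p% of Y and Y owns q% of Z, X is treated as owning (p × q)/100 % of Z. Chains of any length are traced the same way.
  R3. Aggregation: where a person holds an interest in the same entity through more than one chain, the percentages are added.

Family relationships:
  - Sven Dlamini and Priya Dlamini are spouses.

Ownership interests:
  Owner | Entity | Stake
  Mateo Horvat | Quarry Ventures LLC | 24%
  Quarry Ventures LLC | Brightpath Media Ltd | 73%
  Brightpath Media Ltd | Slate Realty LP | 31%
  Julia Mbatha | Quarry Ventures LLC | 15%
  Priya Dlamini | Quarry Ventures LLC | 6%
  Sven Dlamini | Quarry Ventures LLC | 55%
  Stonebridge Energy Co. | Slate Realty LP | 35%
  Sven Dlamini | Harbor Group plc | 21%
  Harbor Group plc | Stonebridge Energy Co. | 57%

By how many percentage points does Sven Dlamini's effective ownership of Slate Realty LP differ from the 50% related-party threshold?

32.0062

By spousal attribution (R1), Sven Dlamini is treated as also owning Priya Dlamini's interest in Quarry Ventures LLC, giving 55% + 6% = 61%.
Chain via Harbor Group plc → Stonebridge Energy Co. (R2): 21% × 57% × 35% = 4.1895% of Slate Realty LP.
Chain via Quarry Ventures LLC → Brightpath Media Ltd (R2): 61% × 73% × 31% = 13.8043% of Slate Realty LP.
Aggregating (R3): 4.1895% + 13.8043% = 17.9938%.
17.9938% falls short of the 50% threshold by 32.0062 percentage points.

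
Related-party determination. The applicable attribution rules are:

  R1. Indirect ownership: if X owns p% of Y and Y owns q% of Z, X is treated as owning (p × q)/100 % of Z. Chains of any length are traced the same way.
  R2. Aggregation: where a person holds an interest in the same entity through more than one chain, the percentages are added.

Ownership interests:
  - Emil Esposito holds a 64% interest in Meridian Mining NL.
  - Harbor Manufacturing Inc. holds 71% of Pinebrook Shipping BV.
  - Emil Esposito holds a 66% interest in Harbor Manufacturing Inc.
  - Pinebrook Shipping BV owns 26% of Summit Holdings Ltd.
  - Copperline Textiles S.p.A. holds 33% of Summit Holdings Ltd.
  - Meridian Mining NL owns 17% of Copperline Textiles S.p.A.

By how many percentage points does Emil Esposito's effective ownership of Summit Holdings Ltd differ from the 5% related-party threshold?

Chain via Meridian Mining NL → Copperline Textiles S.p.A. (R1): 64% × 17% × 33% = 3.5904% of Summit Holdings Ltd.
Chain via Harbor Manufacturing Inc. → Pinebrook Shipping BV (R1): 66% × 71% × 26% = 12.1836% of Summit Holdings Ltd.
Aggregating (R2): 3.5904% + 12.1836% = 15.774%.
15.774% exceeds the 5% threshold by 10.774 percentage points.

10.774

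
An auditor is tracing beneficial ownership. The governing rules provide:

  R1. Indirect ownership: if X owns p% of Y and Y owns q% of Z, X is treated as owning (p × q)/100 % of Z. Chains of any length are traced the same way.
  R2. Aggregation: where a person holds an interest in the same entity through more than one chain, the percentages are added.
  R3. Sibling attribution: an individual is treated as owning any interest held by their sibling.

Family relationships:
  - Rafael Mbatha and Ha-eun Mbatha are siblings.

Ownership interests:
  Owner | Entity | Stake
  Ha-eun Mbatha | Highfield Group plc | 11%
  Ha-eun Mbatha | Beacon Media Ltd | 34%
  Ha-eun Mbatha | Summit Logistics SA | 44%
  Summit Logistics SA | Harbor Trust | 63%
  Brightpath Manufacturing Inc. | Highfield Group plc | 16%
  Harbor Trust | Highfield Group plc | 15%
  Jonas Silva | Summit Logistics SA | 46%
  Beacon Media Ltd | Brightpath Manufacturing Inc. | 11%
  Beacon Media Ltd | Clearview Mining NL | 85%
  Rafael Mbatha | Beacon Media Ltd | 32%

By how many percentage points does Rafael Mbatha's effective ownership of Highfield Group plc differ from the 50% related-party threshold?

By sibling attribution (R3), Rafael Mbatha is treated as also owning Ha-eun Mbatha's interest in Beacon Media Ltd, giving 32% + 34% = 66%.
By sibling attribution (R3), Rafael Mbatha is treated as owning Ha-eun Mbatha's 44% interest in Summit Logistics SA.
By sibling attribution (R3), Rafael Mbatha is treated as owning Ha-eun Mbatha's 11% interest in Highfield Group plc.
Chain via Beacon Media Ltd → Brightpath Manufacturing Inc. (R1): 66% × 11% × 16% = 1.1616% of Highfield Group plc.
Chain via Summit Logistics SA → Harbor Trust (R1): 44% × 63% × 15% = 4.158% of Highfield Group plc.
Direct interest in Highfield Group plc: 11%.
Aggregating (R2): 1.1616% + 4.158% + 11% = 16.3196%.
16.3196% falls short of the 50% threshold by 33.6804 percentage points.

33.6804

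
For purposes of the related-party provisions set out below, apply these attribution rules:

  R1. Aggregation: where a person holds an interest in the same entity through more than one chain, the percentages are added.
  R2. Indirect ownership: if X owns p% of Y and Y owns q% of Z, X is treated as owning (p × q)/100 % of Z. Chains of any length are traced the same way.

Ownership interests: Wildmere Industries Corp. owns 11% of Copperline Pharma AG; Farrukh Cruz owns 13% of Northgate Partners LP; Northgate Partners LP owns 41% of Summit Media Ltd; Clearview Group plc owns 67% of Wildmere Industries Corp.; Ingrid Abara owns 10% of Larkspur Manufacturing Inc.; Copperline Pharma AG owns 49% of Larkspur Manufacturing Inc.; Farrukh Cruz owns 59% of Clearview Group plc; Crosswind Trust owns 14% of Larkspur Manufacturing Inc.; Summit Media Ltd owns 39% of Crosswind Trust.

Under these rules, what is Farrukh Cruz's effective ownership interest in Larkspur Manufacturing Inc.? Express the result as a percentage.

Chain via Clearview Group plc → Wildmere Industries Corp. → Copperline Pharma AG (R2): 59% × 67% × 11% × 49% = 2.130667% of Larkspur Manufacturing Inc.
Chain via Northgate Partners LP → Summit Media Ltd → Crosswind Trust (R2): 13% × 41% × 39% × 14% = 0.291018% of Larkspur Manufacturing Inc.
Aggregating (R1): 2.130667% + 0.291018% = 2.421685%.

2.421685%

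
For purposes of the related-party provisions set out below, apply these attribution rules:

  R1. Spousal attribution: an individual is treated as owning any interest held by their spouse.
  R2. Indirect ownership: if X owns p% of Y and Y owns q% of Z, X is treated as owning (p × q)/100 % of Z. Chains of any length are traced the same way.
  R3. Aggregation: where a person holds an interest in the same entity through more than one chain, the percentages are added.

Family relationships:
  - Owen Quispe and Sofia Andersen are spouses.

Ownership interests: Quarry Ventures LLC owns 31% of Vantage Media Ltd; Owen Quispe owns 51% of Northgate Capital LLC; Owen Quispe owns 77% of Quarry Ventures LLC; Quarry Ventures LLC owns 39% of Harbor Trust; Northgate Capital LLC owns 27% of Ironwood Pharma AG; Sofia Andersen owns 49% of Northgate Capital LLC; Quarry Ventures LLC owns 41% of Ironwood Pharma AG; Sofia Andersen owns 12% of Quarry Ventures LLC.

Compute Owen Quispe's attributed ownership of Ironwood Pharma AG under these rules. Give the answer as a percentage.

By spousal attribution (R1), Owen Quispe is treated as also owning Sofia Andersen's interest in Quarry Ventures LLC, giving 77% + 12% = 89%.
By spousal attribution (R1), Owen Quispe is treated as also owning Sofia Andersen's interest in Northgate Capital LLC, giving 51% + 49% = 100%.
Chain via Quarry Ventures LLC (R2): 89% × 41% = 36.49% of Ironwood Pharma AG.
Chain via Northgate Capital LLC (R2): 100% × 27% = 27% of Ironwood Pharma AG.
Aggregating (R3): 36.49% + 27% = 63.49%.

63.49%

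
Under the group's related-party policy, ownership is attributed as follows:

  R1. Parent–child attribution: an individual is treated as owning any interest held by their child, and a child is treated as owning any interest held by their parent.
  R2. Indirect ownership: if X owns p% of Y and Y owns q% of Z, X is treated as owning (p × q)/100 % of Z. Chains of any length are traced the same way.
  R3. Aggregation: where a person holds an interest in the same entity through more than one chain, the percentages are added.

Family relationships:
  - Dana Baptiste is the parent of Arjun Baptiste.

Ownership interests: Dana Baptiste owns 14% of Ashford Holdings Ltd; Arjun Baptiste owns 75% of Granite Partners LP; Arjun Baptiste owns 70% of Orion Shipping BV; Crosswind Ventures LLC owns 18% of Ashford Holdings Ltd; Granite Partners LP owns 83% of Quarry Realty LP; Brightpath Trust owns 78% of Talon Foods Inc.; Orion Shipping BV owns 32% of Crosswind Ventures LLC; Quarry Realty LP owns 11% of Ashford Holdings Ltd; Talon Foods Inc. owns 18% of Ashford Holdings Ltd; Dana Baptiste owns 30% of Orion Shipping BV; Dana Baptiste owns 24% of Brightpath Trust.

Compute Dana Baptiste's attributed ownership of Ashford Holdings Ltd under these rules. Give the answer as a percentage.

By parent–child attribution (R1), Dana Baptiste is treated as also owning Arjun Baptiste's interest in Orion Shipping BV, giving 30% + 70% = 100%.
By parent–child attribution (R1), Dana Baptiste is treated as owning Arjun Baptiste's 75% interest in Granite Partners LP.
Chain via Orion Shipping BV → Crosswind Ventures LLC (R2): 100% × 32% × 18% = 5.76% of Ashford Holdings Ltd.
Chain via Brightpath Trust → Talon Foods Inc. (R2): 24% × 78% × 18% = 3.3696% of Ashford Holdings Ltd.
Direct interest in Ashford Holdings Ltd: 14%.
Chain via Granite Partners LP → Quarry Realty LP (R2): 75% × 83% × 11% = 6.8475% of Ashford Holdings Ltd.
Aggregating (R3): 5.76% + 3.3696% + 14% + 6.8475% = 29.9771%.

29.9771%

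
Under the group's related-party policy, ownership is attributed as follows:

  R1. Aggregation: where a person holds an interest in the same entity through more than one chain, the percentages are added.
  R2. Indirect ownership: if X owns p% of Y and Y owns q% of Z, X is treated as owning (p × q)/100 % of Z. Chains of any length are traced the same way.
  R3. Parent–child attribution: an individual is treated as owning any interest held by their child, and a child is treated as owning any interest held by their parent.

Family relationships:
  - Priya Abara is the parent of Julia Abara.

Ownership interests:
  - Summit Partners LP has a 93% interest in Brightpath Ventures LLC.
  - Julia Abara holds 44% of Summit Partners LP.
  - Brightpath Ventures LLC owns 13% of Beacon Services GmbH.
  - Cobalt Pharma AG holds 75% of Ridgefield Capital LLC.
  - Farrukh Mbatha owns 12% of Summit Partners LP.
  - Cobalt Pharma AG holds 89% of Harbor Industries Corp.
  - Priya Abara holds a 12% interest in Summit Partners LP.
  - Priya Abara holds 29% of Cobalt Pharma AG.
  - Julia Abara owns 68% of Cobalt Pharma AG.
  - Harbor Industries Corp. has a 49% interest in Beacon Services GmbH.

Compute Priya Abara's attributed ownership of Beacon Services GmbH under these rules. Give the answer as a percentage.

By parent–child attribution (R3), Priya Abara is treated as also owning Julia Abara's interest in Cobalt Pharma AG, giving 29% + 68% = 97%.
By parent–child attribution (R3), Priya Abara is treated as also owning Julia Abara's interest in Summit Partners LP, giving 12% + 44% = 56%.
Chain via Cobalt Pharma AG → Harbor Industries Corp. (R2): 97% × 89% × 49% = 42.3017% of Beacon Services GmbH.
Chain via Summit Partners LP → Brightpath Ventures LLC (R2): 56% × 93% × 13% = 6.7704% of Beacon Services GmbH.
Aggregating (R1): 42.3017% + 6.7704% = 49.0721%.

49.0721%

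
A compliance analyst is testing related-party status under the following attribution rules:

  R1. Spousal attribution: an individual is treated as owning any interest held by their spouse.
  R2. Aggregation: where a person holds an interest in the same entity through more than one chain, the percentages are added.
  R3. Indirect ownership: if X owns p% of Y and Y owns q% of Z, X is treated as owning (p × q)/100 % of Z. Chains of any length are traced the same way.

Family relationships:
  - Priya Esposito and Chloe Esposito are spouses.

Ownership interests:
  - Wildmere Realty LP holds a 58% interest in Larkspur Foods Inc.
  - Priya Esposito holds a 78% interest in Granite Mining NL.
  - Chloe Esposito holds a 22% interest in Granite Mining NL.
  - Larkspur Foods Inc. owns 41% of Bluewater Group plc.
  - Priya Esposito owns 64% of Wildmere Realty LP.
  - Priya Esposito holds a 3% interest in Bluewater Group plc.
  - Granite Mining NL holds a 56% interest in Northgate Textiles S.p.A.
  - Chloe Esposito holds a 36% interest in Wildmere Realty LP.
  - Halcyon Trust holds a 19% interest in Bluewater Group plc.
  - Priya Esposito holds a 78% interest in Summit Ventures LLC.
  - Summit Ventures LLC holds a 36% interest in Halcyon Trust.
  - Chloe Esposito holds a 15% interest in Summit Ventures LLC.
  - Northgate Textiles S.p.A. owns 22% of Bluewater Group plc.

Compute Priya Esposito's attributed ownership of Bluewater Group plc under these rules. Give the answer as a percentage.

45.4612%

By spousal attribution (R1), Priya Esposito is treated as also owning Chloe Esposito's interest in Wildmere Realty LP, giving 64% + 36% = 100%.
By spousal attribution (R1), Priya Esposito is treated as also owning Chloe Esposito's interest in Granite Mining NL, giving 78% + 22% = 100%.
By spousal attribution (R1), Priya Esposito is treated as also owning Chloe Esposito's interest in Summit Ventures LLC, giving 78% + 15% = 93%.
Chain via Wildmere Realty LP → Larkspur Foods Inc. (R3): 100% × 58% × 41% = 23.78% of Bluewater Group plc.
Chain via Granite Mining NL → Northgate Textiles S.p.A. (R3): 100% × 56% × 22% = 12.32% of Bluewater Group plc.
Chain via Summit Ventures LLC → Halcyon Trust (R3): 93% × 36% × 19% = 6.3612% of Bluewater Group plc.
Direct interest in Bluewater Group plc: 3%.
Aggregating (R2): 23.78% + 12.32% + 6.3612% + 3% = 45.4612%.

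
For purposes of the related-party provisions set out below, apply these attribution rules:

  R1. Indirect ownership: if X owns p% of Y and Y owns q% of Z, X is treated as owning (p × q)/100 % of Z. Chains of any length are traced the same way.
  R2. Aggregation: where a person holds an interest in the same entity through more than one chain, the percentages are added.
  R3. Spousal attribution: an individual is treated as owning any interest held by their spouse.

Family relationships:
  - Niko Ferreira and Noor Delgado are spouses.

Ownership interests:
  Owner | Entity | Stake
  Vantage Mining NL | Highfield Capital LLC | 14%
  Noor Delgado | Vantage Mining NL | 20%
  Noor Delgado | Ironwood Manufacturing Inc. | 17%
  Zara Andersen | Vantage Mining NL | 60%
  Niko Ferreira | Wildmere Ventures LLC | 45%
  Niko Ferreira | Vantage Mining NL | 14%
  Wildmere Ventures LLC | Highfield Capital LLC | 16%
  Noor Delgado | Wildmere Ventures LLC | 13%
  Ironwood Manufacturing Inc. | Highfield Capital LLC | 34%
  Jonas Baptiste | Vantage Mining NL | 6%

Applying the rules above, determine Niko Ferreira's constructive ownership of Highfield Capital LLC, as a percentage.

By spousal attribution (R3), Niko Ferreira is treated as also owning Noor Delgado's interest in Vantage Mining NL, giving 14% + 20% = 34%.
By spousal attribution (R3), Niko Ferreira is treated as also owning Noor Delgado's interest in Wildmere Ventures LLC, giving 45% + 13% = 58%.
By spousal attribution (R3), Niko Ferreira is treated as owning Noor Delgado's 17% interest in Ironwood Manufacturing Inc.
Chain via Vantage Mining NL (R1): 34% × 14% = 4.76% of Highfield Capital LLC.
Chain via Wildmere Ventures LLC (R1): 58% × 16% = 9.28% of Highfield Capital LLC.
Chain via Ironwood Manufacturing Inc. (R1): 17% × 34% = 5.78% of Highfield Capital LLC.
Aggregating (R2): 4.76% + 9.28% + 5.78% = 19.82%.

19.82%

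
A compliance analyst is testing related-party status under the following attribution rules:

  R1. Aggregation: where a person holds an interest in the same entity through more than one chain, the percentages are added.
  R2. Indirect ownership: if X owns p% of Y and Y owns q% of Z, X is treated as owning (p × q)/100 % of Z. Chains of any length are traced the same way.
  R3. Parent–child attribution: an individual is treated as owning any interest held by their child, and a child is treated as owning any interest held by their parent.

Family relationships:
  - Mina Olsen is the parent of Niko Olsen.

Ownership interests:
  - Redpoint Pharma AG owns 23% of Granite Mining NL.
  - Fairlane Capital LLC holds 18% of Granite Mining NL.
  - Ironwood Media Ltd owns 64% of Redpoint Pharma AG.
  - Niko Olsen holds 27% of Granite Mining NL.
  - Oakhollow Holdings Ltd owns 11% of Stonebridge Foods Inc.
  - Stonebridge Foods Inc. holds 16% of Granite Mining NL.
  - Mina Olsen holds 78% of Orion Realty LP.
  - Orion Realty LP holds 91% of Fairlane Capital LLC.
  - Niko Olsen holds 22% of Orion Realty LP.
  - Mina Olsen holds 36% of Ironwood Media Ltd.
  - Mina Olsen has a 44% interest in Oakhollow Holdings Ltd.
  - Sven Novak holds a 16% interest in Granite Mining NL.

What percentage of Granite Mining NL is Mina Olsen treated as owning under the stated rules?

By parent–child attribution (R3), Mina Olsen is treated as also owning Niko Olsen's interest in Orion Realty LP, giving 78% + 22% = 100%.
By parent–child attribution (R3), Mina Olsen is treated as owning Niko Olsen's 27% interest in Granite Mining NL.
Chain via Orion Realty LP → Fairlane Capital LLC (R2): 100% × 91% × 18% = 16.38% of Granite Mining NL.
Chain via Ironwood Media Ltd → Redpoint Pharma AG (R2): 36% × 64% × 23% = 5.2992% of Granite Mining NL.
Chain via Oakhollow Holdings Ltd → Stonebridge Foods Inc. (R2): 44% × 11% × 16% = 0.7744% of Granite Mining NL.
Direct interest in Granite Mining NL: 27%.
Aggregating (R1): 16.38% + 5.2992% + 0.7744% + 27% = 49.4536%.

49.4536%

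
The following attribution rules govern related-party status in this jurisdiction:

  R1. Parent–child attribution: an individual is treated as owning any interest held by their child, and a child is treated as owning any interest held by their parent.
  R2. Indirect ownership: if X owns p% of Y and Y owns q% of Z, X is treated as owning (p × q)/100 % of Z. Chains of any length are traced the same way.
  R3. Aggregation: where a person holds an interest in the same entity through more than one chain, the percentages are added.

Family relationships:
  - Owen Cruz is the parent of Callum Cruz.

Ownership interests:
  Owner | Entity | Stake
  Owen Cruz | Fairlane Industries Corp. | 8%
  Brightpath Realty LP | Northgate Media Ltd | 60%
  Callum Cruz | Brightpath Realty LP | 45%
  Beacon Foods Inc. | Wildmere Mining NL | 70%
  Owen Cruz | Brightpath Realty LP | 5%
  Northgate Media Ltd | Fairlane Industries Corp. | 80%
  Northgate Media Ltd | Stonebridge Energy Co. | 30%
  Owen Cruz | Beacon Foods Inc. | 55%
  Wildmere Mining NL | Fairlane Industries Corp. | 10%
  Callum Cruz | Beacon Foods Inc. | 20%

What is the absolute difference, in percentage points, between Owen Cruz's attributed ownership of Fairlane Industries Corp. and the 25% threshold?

By parent–child attribution (R1), Owen Cruz is treated as also owning Callum Cruz's interest in Beacon Foods Inc, giving 55% + 20% = 75%.
By parent–child attribution (R1), Owen Cruz is treated as also owning Callum Cruz's interest in Brightpath Realty LP, giving 5% + 45% = 50%.
Chain via Beacon Foods Inc. → Wildmere Mining NL (R2): 75% × 70% × 10% = 5.25% of Fairlane Industries Corp.
Chain via Brightpath Realty LP → Northgate Media Ltd (R2): 50% × 60% × 80% = 24% of Fairlane Industries Corp.
Direct interest in Fairlane Industries Corp: 8%.
Aggregating (R3): 5.25% + 24% + 8% = 37.25%.
37.25% exceeds the 25% threshold by 12.25 percentage points.

12.25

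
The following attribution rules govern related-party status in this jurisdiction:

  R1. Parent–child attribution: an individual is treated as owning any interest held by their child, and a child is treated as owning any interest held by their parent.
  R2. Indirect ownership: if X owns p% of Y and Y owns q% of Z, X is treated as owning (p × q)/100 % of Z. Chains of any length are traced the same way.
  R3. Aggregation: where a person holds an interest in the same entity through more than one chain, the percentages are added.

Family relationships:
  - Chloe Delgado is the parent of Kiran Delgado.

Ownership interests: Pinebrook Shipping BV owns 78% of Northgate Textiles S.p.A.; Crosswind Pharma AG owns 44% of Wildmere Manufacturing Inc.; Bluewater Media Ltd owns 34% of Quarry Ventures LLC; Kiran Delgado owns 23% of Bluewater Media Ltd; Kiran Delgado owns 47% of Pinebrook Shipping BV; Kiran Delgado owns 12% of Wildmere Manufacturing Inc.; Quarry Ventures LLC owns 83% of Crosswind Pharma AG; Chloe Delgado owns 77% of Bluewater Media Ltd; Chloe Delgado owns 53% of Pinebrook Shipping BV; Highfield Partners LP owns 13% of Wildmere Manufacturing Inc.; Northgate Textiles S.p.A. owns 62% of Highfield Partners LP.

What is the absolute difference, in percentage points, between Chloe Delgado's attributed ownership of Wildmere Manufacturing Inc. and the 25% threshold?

By parent–child attribution (R1), Chloe Delgado is treated as also owning Kiran Delgado's interest in Bluewater Media Ltd, giving 77% + 23% = 100%.
By parent–child attribution (R1), Chloe Delgado is treated as also owning Kiran Delgado's interest in Pinebrook Shipping BV, giving 53% + 47% = 100%.
By parent–child attribution (R1), Chloe Delgado is treated as owning Kiran Delgado's 12% interest in Wildmere Manufacturing Inc.
Chain via Bluewater Media Ltd → Quarry Ventures LLC → Crosswind Pharma AG (R2): 100% × 34% × 83% × 44% = 12.4168% of Wildmere Manufacturing Inc.
Chain via Pinebrook Shipping BV → Northgate Textiles S.p.A. → Highfield Partners LP (R2): 100% × 78% × 62% × 13% = 6.2868% of Wildmere Manufacturing Inc.
Direct interest in Wildmere Manufacturing Inc: 12%.
Aggregating (R3): 12.4168% + 6.2868% + 12% = 30.7036%.
30.7036% exceeds the 25% threshold by 5.7036 percentage points.

5.7036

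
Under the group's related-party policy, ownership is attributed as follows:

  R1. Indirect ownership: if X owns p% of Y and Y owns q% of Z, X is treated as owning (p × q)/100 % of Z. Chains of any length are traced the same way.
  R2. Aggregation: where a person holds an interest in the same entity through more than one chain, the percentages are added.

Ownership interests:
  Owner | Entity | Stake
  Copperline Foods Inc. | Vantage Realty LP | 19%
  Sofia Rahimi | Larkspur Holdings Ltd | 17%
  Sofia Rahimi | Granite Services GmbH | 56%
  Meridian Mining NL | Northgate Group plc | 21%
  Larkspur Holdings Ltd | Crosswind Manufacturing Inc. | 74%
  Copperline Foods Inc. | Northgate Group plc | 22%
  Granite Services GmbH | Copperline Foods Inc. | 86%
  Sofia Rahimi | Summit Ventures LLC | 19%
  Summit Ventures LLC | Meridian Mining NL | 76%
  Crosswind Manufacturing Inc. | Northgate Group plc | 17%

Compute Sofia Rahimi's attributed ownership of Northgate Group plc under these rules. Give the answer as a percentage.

15.7662%

Chain via Summit Ventures LLC → Meridian Mining NL (R1): 19% × 76% × 21% = 3.0324% of Northgate Group plc.
Chain via Granite Services GmbH → Copperline Foods Inc. (R1): 56% × 86% × 22% = 10.5952% of Northgate Group plc.
Chain via Larkspur Holdings Ltd → Crosswind Manufacturing Inc. (R1): 17% × 74% × 17% = 2.1386% of Northgate Group plc.
Aggregating (R2): 3.0324% + 10.5952% + 2.1386% = 15.7662%.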